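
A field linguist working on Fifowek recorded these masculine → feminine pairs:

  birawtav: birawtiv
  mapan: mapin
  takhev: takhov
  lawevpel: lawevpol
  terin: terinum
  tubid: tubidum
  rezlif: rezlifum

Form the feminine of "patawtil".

birawtav and takhev both end in -v yet inflect differently (birawtiv, takhov), so the final letter is not what conditions the rule; the last vowel is.
"patawtil" has last vowel 'i'. The stems whose last vowel is 'i' (terin → terinum, tubid → tubidum, rezlif → rezlifum) add -um.
The other patterns: stems whose last vowel is 'a' change the last vowel to 'i'; stems whose last vowel is 'e' change the last vowel to 'o'.
So patawtil → patawtilum.

patawtilum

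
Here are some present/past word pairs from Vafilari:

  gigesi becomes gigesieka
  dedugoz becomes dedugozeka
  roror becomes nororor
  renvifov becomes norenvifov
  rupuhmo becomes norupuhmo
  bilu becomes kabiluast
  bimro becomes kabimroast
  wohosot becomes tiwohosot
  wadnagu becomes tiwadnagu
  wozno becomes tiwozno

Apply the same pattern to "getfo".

rupuhmo and bimro both end in -o yet inflect differently (norupuhmo, kabimroast), so the final letter is not what conditions the rule; the first letter is.
"getfo" begins with g-. The one such stem in the data (gigesi → gigesieka) adds -eka, so the same rule applies.
The other patterns: stems beginning with r- add the prefix no-; stems beginning with b- add ka- … -ast around the stem; stems beginning with w- add the prefix ti-.
So getfo → getfoeka.

getfoeka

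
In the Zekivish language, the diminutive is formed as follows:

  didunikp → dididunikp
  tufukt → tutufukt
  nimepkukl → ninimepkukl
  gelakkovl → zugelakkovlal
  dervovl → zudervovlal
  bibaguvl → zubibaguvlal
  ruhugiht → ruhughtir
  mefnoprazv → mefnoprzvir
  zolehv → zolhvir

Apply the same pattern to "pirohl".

pirhlir

nimepkukl and gelakkovl both end in -l yet inflect differently (ninimepkukl, zugelakkovlal), so the final letter is not what conditions the rule; the second-to-last letter is.
"pirohl" has second-to-last letter 'h'. The stems whose second-to-last letter is 'h' (ruhugiht → ruhughtir, zolehv → zolhvir) delete the last vowel and add -ir.
So pirohl → pirhlir.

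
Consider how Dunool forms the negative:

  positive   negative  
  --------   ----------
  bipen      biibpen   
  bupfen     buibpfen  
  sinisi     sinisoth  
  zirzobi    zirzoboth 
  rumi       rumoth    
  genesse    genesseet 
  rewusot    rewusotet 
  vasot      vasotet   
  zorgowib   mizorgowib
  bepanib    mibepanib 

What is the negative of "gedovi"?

"gedovi" ends in -i. The stems ending in -i (sinisi → sinisoth, zirzobi → zirzoboth, rumi → rumoth) drop the final letter and add -oth.
So gedovi → gedovoth.

gedovoth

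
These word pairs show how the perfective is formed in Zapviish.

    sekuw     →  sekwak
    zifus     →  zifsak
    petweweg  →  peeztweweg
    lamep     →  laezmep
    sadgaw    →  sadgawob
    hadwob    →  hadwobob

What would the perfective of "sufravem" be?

suezfravem

sekuw and sadgaw both end in -w yet inflect differently (sekwak, sadgawob), so the final letter is not what conditions the rule; the last vowel is.
"sufravem" has last vowel 'e'. The stems whose last vowel is 'e' (petweweg → peeztweweg, lamep → laezmep) insert -ez- after the first vowel.
So sufravem → suezfravem.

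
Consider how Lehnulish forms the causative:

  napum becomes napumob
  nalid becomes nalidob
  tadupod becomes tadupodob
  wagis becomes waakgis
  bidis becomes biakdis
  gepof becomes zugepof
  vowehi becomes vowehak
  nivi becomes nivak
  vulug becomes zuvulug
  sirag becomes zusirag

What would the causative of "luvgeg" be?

zuluvgeg

"luvgeg" ends in -g. The stems ending in -g (sirag → zusirag, vulug → zuvulug) add the prefix zu-.
So luvgeg → zuluvgeg.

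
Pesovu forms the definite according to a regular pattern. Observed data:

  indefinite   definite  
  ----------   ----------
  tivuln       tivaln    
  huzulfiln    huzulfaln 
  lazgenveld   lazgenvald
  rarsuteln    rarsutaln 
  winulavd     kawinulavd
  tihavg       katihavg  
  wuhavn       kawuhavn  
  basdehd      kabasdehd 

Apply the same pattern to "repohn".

karepohn

lazgenveld and winulavd both end in -d yet inflect differently (lazgenvald, kawinulavd), so the final letter is not what conditions the rule; the second-to-last letter is.
"repohn" has second-to-last letter 'h'. The one such stem in the data (basdehd → kabasdehd) adds the prefix ka-, so the same rule applies.
So repohn → karepohn.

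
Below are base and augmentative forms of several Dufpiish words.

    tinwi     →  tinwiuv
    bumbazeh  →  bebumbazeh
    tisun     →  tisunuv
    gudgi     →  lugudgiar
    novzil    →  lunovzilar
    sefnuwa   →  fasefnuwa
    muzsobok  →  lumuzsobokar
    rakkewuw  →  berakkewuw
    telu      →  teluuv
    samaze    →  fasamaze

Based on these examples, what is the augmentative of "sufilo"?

fasufilo

tinwi and gudgi both end in -i yet inflect differently (tinwiuv, lugudgiar), so the final letter is not what conditions the rule; the first letter is.
"sufilo" begins with s-. The stems beginning with s- (samaze → fasamaze, sefnuwa → fasefnuwa) add the prefix fa-.
So sufilo → fasufilo.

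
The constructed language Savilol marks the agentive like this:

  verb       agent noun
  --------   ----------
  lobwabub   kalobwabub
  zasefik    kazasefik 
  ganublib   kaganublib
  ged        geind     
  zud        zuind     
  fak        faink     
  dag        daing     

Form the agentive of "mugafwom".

kamugafwom

zasefik and fak both end in -k yet inflect differently (kazasefik, faink), so the final letter is not what conditions the rule; the number of vowels is.
"mugafwom" has 3 vowels. The stems with 3 vowels (lobwabub → kalobwabub, zasefik → kazasefik, ganublib → kaganublib) add the prefix ka-.
The other pattern: stems with 1 vowel insert -in- after the first vowel.
So mugafwom → kamugafwom.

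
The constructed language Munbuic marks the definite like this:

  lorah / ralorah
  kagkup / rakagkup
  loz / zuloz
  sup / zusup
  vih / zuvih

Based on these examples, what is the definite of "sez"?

kagkup and sup both end in -p yet inflect differently (rakagkup, zusup), so the final letter is not what conditions the rule; the number of vowels is.
"sez" has 1 vowel. The stems with 1 vowel (loz → zuloz, sup → zusup, vih → zuvih) add the prefix zu-.
So sez → zusez.

zusez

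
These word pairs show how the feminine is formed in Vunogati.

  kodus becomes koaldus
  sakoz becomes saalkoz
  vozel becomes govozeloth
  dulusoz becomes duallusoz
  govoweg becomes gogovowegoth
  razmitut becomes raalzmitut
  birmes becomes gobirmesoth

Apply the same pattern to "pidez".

birmes and kodus both end in -s yet inflect differently (gobirmesoth, koaldus), so the final letter is not what conditions the rule; the last vowel is.
"pidez" has last vowel 'e'. The stems whose last vowel is 'e' (vozel → govozeloth, birmes → gobirmesoth, govoweg → gogovowegoth) add go- … -oth around the stem.
The other pattern: stems whose last vowel is 'o' or 'u' insert -al- after the first vowel.
So pidez → gopidezoth.

gopidezoth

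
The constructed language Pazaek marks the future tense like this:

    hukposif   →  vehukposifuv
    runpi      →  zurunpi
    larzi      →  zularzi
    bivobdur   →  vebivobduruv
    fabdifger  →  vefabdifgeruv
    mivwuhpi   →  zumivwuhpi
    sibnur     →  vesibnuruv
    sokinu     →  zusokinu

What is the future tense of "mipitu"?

zumipitu

sibnur and sokinu both have last vowel 'u' yet inflect differently (vesibnuruv, zusokinu), so the last vowel is not what conditions the rule; whether the stem ends in a vowel or a consonant is.
"mipitu" ends in a vowel. The stems ending in a vowel (sokinu → zusokinu, mivwuhpi → zumivwuhpi, runpi → zurunpi) add the prefix zu-.
So mipitu → zumipitu.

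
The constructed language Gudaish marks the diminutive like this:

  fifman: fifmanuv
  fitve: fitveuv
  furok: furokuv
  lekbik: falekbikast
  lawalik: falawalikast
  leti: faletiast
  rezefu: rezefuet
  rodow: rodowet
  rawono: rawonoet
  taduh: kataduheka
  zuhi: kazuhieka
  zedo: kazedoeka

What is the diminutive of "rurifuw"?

rurifuwet

furok and lekbik both end in -k yet inflect differently (furokuv, falekbikast), so the final letter is not what conditions the rule; the first letter is.
"rurifuw" begins with r-. The stems beginning with r- (rezefu → rezefuet, rodow → rodowet, rawono → rawonoet) add -et.
The other patterns: stems beginning with f- add -uv; stems beginning with l- add fa- … -ast around the stem; stems beginning with t- or z- add ka- … -eka around the stem.
So rurifuw → rurifuwet.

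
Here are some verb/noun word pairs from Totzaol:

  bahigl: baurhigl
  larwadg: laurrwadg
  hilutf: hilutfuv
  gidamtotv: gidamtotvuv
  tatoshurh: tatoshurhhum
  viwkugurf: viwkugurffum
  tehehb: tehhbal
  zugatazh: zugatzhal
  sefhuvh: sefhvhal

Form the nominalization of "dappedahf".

dappedhfal

"dappedahf" has second-to-last letter 'h'. The one such stem in the data (tehehb → tehhbal) deletes the last vowel and adds -al (as do zugatazh, sefhuvh), so the same rule applies.
So dappedahf → dappedhfal.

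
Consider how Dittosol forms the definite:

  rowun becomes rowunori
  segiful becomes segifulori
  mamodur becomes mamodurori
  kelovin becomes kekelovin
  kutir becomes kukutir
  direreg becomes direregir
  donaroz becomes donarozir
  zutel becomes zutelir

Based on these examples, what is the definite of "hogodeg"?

"hogodeg" has last vowel 'e'. The stems whose last vowel is 'e' (direreg → direregir, zutel → zutelir) add -ir.
The other patterns: stems whose last vowel is 'u' add -ori; stems whose last vowel is 'i' repeat the first consonant+vowel as a prefix.
So hogodeg → hogodegir.

hogodegir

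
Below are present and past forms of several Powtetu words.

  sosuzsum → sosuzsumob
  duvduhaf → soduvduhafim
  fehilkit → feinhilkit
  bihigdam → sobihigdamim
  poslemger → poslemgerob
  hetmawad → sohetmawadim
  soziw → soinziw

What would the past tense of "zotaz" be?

sozotazim

"zotaz" has last vowel 'a'. The stems whose last vowel is 'a' (bihigdam → sobihigdamim, hetmawad → sohetmawadim, duvduhaf → soduvduhafim) add so- … -im around the stem.
So zotaz → sozotazim.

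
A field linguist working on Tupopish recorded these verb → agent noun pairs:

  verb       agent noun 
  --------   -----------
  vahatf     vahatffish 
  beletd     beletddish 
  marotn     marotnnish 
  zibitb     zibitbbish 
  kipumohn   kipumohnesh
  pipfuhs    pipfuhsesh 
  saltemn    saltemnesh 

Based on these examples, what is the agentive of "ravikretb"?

marotn and kipumohn both end in -n yet inflect differently (marotnnish, kipumohnesh), so the final letter is not what conditions the rule; the second-to-last letter is.
"ravikretb" has second-to-last letter 't'. The stems whose second-to-last letter is 't' (vahatf → vahatffish, beletd → beletddish, marotn → marotnnish) double the final consonant and add -ish.
The other pattern: stems whose second-to-last letter is 'h' or 'm' add -esh.
So ravikretb → ravikretbbish.

ravikretbbish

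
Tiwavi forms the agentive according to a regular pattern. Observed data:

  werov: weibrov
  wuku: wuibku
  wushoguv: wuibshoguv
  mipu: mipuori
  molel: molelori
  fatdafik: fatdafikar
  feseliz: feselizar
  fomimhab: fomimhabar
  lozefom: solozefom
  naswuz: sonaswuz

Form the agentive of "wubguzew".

wuku and mipu both end in -u yet inflect differently (wuibku, mipuori), so the final letter is not what conditions the rule; the first letter is.
"wubguzew" begins with w-. The stems beginning with w- (werov → weibrov, wuku → wuibku, wushoguv → wuibshoguv) insert -ib- after the first vowel.
The other patterns: stems beginning with m- add -ori; stems beginning with f- add -ar; stems beginning with l- or n- add the prefix so-.
So wubguzew → wuibbguzew.

wuibbguzew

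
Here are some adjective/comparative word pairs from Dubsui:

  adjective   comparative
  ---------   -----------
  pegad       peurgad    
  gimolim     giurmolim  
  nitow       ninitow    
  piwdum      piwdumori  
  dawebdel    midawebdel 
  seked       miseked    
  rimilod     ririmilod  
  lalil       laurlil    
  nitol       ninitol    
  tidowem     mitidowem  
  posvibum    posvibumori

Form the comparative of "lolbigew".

nitol and lalil both end in -l yet inflect differently (ninitol, laurlil), so the final letter is not what conditions the rule; the last vowel is.
"lolbigew" has last vowel 'e'. The stems whose last vowel is 'e' (seked → miseked, dawebdel → midawebdel, tidowem → mitidowem) add the prefix mi-.
So lolbigew → milolbigew.

milolbigew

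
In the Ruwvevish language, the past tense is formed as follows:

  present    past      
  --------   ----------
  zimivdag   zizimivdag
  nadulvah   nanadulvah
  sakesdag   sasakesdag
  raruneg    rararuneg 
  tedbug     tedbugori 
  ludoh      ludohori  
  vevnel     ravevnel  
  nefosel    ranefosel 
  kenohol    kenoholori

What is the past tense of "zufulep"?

razufulep

nefosel and kenohol both end in -l yet inflect differently (ranefosel, kenoholori), so the final letter is not what conditions the rule; the last vowel is.
"zufulep" has last vowel 'e'. The stems whose last vowel is 'e' (nefosel → ranefosel, vevnel → ravevnel, raruneg → rararuneg) add the prefix ra-.
So zufulep → razufulep.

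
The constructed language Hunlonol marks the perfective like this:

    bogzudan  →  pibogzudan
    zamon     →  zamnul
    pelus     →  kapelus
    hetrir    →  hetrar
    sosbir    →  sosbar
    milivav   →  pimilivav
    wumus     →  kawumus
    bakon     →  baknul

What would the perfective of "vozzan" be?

zamon and bogzudan both end in -n yet inflect differently (zamnul, pibogzudan), so the final letter is not what conditions the rule; the last vowel is.
"vozzan" has last vowel 'a'. The stems whose last vowel is 'a' (bogzudan → pibogzudan, milivav → pimilivav) add the prefix pi-.
The other patterns: stems whose last vowel is 'i' change the last vowel to 'a'; stems whose last vowel is 'o' delete the last vowel and add -ul; stems whose last vowel is 'u' add the prefix ka-.
So vozzan → pivozzan.

pivozzan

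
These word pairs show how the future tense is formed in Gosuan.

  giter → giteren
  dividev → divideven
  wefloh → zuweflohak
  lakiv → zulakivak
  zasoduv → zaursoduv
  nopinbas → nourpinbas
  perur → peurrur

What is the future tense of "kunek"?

kuneken

dividev and lakiv both end in -v yet inflect differently (divideven, zulakivak), so the final letter is not what conditions the rule; the last vowel is.
"kunek" has last vowel 'e'. The stems whose last vowel is 'e' (giter → giteren, dividev → divideven) add -en.
So kunek → kuneken.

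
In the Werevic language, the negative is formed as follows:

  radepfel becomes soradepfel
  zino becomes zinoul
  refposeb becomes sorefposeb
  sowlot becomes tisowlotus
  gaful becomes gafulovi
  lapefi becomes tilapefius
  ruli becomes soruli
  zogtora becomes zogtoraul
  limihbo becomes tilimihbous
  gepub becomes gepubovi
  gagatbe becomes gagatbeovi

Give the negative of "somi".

tisomius

gaful and radepfel both end in -l yet inflect differently (gafulovi, soradepfel), so the final letter is not what conditions the rule; the first letter is.
"somi" begins with s-. The one such stem in the data (sowlot → tisowlotus) adds ti- … -us around the stem, so the same rule applies.
So somi → tisomius.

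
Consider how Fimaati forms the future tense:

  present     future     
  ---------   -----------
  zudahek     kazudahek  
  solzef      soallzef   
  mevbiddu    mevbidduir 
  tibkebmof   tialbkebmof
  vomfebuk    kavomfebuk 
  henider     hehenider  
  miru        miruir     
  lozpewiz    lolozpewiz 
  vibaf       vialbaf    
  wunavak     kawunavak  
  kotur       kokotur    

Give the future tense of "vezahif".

henider and zudahek both have last vowel 'e' yet inflect differently (hehenider, kazudahek), so the last vowel is not what conditions the rule; the final letter is.
"vezahif" ends in -f. The stems ending in -f (tibkebmof → tialbkebmof, vibaf → vialbaf, solzef → soallzef) insert -al- after the first vowel.
So vezahif → vealzahif.

vealzahif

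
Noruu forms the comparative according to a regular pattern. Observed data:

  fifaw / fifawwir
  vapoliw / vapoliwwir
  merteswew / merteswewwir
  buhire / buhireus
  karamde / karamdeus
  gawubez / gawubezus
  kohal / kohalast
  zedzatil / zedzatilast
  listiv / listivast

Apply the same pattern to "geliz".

gelizus

merteswew and buhire both have last vowel 'e' yet inflect differently (merteswewwir, buhireus), so the last vowel is not what conditions the rule; the final letter is.
"geliz" ends in -z. The one such stem in the data (gawubez → gawubezus) adds -us, so the same rule applies.
The other patterns: stems ending in -w double the final consonant and add -ir; stems ending in -l or -v add -ast.
So geliz → gelizus.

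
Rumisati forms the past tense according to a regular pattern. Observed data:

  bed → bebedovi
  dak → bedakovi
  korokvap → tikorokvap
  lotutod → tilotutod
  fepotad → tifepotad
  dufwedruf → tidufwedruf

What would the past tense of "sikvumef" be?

bed and lotutod both end in -d yet inflect differently (bebedovi, tilotutod), so the final letter is not what conditions the rule; the number of vowels is.
"sikvumef" has 3 vowels. The stems with 3 vowels (korokvap → tikorokvap, lotutod → tilotutod, fepotad → tifepotad) add the prefix ti-.
So sikvumef → tisikvumef.

tisikvumef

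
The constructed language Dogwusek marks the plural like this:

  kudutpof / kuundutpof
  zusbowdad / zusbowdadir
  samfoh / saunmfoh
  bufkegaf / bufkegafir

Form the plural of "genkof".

geunnkof

"genkof" has last vowel 'o'. The stems whose last vowel is 'o' (kudutpof → kuundutpof, samfoh → saunmfoh) insert -un- after the first vowel.
The other pattern: stems whose last vowel is 'a' add -ir.
So genkof → geunnkof.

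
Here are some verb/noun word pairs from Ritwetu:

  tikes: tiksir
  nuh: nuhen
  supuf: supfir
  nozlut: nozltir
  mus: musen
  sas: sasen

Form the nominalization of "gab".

mus and tikes both end in -s yet inflect differently (musen, tiksir), so the final letter is not what conditions the rule; the number of vowels is.
"gab" has 1 vowel. The stems with 1 vowel (mus → musen, nuh → nuhen, sas → sasen) add -en.
So gab → gaben.

gaben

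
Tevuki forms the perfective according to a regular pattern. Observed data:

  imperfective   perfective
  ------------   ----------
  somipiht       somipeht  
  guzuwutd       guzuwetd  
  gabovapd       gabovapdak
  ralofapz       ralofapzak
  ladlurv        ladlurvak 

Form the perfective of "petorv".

guzuwutd and gabovapd both end in -d yet inflect differently (guzuwetd, gabovapdak), so the final letter is not what conditions the rule; the second-to-last letter is.
"petorv" has second-to-last letter 'r'. The one such stem in the data (ladlurv → ladlurvak) adds -ak, so the same rule applies.
The other pattern: stems whose second-to-last letter is 'h' or 't' change the last vowel to 'e'.
So petorv → petorvak.

petorvak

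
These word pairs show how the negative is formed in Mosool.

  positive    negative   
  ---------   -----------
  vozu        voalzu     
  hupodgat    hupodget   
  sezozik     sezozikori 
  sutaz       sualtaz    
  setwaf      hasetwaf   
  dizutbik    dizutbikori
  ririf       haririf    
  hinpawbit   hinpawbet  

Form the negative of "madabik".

hupodgat and setwaf both have last vowel 'a' yet inflect differently (hupodget, hasetwaf), so the last vowel is not what conditions the rule; the final letter is.
"madabik" ends in -k. The stems ending in -k (dizutbik → dizutbikori, sezozik → sezozikori) add -ori.
The other patterns: stems ending in -t change the last vowel to 'e'; stems ending in -f add the prefix ha-; stems ending in -u or -z insert -al- after the first vowel.
So madabik → madabikori.

madabikori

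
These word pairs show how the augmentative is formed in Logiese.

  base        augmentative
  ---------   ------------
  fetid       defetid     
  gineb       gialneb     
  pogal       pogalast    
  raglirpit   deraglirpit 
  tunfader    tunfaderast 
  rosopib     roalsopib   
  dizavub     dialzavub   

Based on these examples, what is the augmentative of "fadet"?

defadet

gineb and tunfader both have last vowel 'e' yet inflect differently (gialneb, tunfaderast), so the last vowel is not what conditions the rule; the final letter is.
"fadet" ends in -t. The one such stem in the data (raglirpit → deraglirpit) adds the prefix de-, so the same rule applies.
So fadet → defadet.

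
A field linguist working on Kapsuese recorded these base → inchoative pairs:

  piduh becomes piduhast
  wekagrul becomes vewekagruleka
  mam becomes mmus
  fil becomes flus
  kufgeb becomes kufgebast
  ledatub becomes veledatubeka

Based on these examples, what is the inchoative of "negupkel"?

venegupkeleka

fil and wekagrul both end in -l yet inflect differently (flus, vewekagruleka), so the final letter is not what conditions the rule; the number of vowels is.
"negupkel" has 3 vowels. The stems with 3 vowels (wekagrul → vewekagruleka, ledatub → veledatubeka) add ve- … -eka around the stem.
So negupkel → venegupkeleka.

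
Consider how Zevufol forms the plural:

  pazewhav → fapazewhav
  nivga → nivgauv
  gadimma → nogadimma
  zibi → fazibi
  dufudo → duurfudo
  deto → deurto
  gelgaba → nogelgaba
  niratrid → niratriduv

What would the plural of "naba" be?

"naba" begins with n-. The stems beginning with n- (niratrid → niratriduv, nivga → nivgauv) add -uv.
The other patterns: stems beginning with d- insert -ur- after the first vowel; stems beginning with g- add the prefix no-; stems beginning with p- or z- add the prefix fa-.
So naba → nabauv.

nabauv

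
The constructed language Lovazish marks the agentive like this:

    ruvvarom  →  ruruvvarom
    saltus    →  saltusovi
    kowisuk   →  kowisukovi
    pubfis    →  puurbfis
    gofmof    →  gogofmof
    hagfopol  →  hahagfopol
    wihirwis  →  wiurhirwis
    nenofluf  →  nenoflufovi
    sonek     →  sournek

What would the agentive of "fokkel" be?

fourkkel

"fokkel" has last vowel 'e'. The one such stem in the data (sonek → sournek) inserts -ur- after the first vowel (as do wihirwis, pubfis), so the same rule applies.
So fokkel → fourkkel.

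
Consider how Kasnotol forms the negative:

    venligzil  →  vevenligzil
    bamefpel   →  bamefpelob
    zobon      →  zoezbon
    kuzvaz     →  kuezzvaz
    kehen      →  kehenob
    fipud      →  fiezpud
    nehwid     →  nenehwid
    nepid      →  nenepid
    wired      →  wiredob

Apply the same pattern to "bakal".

baezkal

wired and nehwid both end in -d yet inflect differently (wiredob, nenehwid), so the final letter is not what conditions the rule; the last vowel is.
"bakal" has last vowel 'a'. The one such stem in the data (kuzvaz → kuezzvaz) inserts -ez- after the first vowel (as do fipud, zobon), so the same rule applies.
The other patterns: stems whose last vowel is 'e' add -ob; stems whose last vowel is 'i' repeat the first consonant+vowel as a prefix.
So bakal → baezkal.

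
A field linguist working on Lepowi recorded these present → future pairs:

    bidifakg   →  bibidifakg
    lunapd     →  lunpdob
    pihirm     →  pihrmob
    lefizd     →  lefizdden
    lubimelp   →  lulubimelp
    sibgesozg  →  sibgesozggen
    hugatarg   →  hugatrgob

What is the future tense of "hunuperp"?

lefizd and lunapd both end in -d yet inflect differently (lefizdden, lunpdob), so the final letter is not what conditions the rule; the second-to-last letter is.
"hunuperp" has second-to-last letter 'r'. The stems whose second-to-last letter is 'r' (pihirm → pihrmob, hugatarg → hugatrgob) delete the last vowel and add -ob.
The other patterns: stems whose second-to-last letter is 'z' double the final consonant and add -en; stems whose second-to-last letter is 'k' or 'l' repeat the first consonant+vowel as a prefix.
So hunuperp → hunuprpob.

hunuprpob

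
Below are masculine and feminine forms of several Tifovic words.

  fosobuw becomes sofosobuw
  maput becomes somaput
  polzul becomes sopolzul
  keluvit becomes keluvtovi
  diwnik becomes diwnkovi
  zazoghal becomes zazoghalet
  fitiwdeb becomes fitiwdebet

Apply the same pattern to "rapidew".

maput and keluvit both end in -t yet inflect differently (somaput, keluvtovi), so the final letter is not what conditions the rule; the last vowel is.
"rapidew" has last vowel 'e'. The one such stem in the data (fitiwdeb → fitiwdebet) adds -et, so the same rule applies.
So rapidew → rapidewet.

rapidewet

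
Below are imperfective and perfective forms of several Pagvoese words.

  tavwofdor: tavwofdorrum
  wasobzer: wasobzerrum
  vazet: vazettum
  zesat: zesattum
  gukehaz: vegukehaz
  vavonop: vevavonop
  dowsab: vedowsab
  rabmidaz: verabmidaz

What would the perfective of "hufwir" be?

hufwirrum

zesat and gukehaz both have last vowel 'a' yet inflect differently (zesattum, vegukehaz), so the last vowel is not what conditions the rule; the final letter is.
"hufwir" ends in -r. The stems ending in -r (tavwofdor → tavwofdorrum, wasobzer → wasobzerrum) double the final consonant and add -um.
So hufwir → hufwirrum.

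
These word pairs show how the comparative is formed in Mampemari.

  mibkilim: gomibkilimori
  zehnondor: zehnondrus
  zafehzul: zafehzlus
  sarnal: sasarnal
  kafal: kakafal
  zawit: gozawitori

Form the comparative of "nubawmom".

"nubawmom" has last vowel 'o'. The one such stem in the data (zehnondor → zehnondrus) deletes the last vowel and adds -us (as does zafehzul), so the same rule applies.
The other patterns: stems whose last vowel is 'i' add go- … -ori around the stem; stems whose last vowel is 'a' repeat the first consonant+vowel as a prefix.
So nubawmom → nubawmmus.

nubawmmus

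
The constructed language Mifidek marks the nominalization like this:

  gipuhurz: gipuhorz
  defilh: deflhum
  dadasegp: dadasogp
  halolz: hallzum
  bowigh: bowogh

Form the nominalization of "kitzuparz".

halolz and gipuhurz both end in -z yet inflect differently (hallzum, gipuhorz), so the final letter is not what conditions the rule; the second-to-last letter is.
"kitzuparz" has second-to-last letter 'r'. The one such stem in the data (gipuhurz → gipuhorz) changes the last vowel to 'o' (as do bowigh, dadasegp), so the same rule applies.
The other pattern: stems whose second-to-last letter is 'l' delete the last vowel and add -um.
So kitzuparz → kitzuporz.

kitzuporz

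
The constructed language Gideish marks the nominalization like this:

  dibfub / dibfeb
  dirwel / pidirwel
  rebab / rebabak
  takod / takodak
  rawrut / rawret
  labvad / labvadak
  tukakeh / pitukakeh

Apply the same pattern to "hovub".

rebab and dibfub both end in -b yet inflect differently (rebabak, dibfeb), so the final letter is not what conditions the rule; the last vowel is.
"hovub" has last vowel 'u'. The stems whose last vowel is 'u' (dibfub → dibfeb, rawrut → rawret) change the last vowel to 'e'.
The other patterns: stems whose last vowel is 'a' or 'o' add -ak; stems whose last vowel is 'e' add the prefix pi-.
So hovub → hoveb.

hoveb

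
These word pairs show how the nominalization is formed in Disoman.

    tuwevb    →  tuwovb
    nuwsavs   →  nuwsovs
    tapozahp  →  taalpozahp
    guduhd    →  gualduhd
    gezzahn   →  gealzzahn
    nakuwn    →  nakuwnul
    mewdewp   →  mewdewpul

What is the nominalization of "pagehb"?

gezzahn and nakuwn both end in -n yet inflect differently (gealzzahn, nakuwnul), so the final letter is not what conditions the rule; the second-to-last letter is.
"pagehb" has second-to-last letter 'h'. The stems whose second-to-last letter is 'h' (tapozahp → taalpozahp, guduhd → gualduhd, gezzahn → gealzzahn) insert -al- after the first vowel.
The other patterns: stems whose second-to-last letter is 'v' change the last vowel to 'o'; stems whose second-to-last letter is 'w' add -ul.
So pagehb → paalgehb.

paalgehb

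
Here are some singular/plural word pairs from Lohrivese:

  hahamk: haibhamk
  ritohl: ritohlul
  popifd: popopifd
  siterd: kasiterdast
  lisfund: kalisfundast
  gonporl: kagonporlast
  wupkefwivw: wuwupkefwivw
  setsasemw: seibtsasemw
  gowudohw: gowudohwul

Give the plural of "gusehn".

gusehnul

setsasemw and wupkefwivw both end in -w yet inflect differently (seibtsasemw, wuwupkefwivw), so the final letter is not what conditions the rule; the second-to-last letter is.
"gusehn" has second-to-last letter 'h'. The stems whose second-to-last letter is 'h' (gowudohw → gowudohwul, ritohl → ritohlul) add -ul.
So gusehn → gusehnul.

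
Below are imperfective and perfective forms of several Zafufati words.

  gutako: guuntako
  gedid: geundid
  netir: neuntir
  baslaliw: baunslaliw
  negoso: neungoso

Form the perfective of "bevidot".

beunvidot

Every pair shown (gutako → guuntako, gedid → geundid, netir → neuntir, …) follows the same rule: insert -un- after the first vowel.
So bevidot → beunvidot.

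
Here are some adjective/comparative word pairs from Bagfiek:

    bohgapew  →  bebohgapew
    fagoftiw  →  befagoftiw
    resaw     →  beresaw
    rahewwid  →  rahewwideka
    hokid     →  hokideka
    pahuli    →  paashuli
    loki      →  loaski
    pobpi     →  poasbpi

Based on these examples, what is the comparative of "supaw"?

fagoftiw and rahewwid both have last vowel 'i' yet inflect differently (befagoftiw, rahewwideka), so the last vowel is not what conditions the rule; the final letter is.
"supaw" ends in -w. The stems ending in -w (bohgapew → bebohgapew, fagoftiw → befagoftiw, resaw → beresaw) add the prefix be-.
The other patterns: stems ending in -d add -eka; stems ending in -i insert -as- after the first vowel.
So supaw → besupaw.

besupaw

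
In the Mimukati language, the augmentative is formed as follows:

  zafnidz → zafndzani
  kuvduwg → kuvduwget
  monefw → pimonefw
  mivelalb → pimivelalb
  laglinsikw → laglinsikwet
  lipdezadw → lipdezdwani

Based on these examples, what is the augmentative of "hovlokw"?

hovlokwet

"hovlokw" has second-to-last letter 'k'. The one such stem in the data (laglinsikw → laglinsikwet) adds -et, so the same rule applies.
The other patterns: stems whose second-to-last letter is 'd' delete the last vowel and add -ani; stems whose second-to-last letter is 'f' or 'l' add the prefix pi-.
So hovlokw → hovlokwet.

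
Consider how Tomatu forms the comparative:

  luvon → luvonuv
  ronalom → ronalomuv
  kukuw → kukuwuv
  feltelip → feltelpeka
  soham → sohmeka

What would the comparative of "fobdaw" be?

ronalom and soham both end in -m yet inflect differently (ronalomuv, sohmeka), so the final letter is not what conditions the rule; the last vowel is.
"fobdaw" has last vowel 'a'. The one such stem in the data (soham → sohmeka) deletes the last vowel and adds -eka (as does feltelip), so the same rule applies.
So fobdaw → fobdweka.

fobdweka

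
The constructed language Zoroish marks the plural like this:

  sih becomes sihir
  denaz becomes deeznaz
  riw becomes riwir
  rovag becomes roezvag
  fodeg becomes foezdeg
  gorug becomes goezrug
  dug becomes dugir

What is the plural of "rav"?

ravir

"rav" has 1 vowel. The stems with 1 vowel (sih → sihir, riw → riwir, dug → dugir) add -ir.
So rav → ravir.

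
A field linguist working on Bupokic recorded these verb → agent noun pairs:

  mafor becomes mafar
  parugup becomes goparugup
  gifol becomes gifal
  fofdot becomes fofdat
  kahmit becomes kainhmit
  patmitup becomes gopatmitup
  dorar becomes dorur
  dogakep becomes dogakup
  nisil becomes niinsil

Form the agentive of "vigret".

"vigret" has last vowel 'e'. The one such stem in the data (dogakep → dogakup) changes the last vowel to 'u' (as does dorar), so the same rule applies.
So vigret → vigrut.

vigrut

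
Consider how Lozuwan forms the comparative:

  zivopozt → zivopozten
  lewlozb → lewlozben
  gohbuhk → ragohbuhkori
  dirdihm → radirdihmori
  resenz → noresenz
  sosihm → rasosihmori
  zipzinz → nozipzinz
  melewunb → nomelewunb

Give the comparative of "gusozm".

gusozmen

"gusozm" has second-to-last letter 'z'. The stems whose second-to-last letter is 'z' (lewlozb → lewlozben, zivopozt → zivopozten) add -en.
So gusozm → gusozmen.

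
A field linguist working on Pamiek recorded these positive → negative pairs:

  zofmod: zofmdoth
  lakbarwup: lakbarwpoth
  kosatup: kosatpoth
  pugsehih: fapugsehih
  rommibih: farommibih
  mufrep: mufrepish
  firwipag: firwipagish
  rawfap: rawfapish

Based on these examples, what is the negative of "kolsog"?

lakbarwup and mufrep both end in -p yet inflect differently (lakbarwpoth, mufrepish), so the final letter is not what conditions the rule; the last vowel is.
"kolsog" has last vowel 'o'. The one such stem in the data (zofmod → zofmdoth) deletes the last vowel and adds -oth (as do lakbarwup, kosatup), so the same rule applies.
The other patterns: stems whose last vowel is 'i' add the prefix fa-; stems whose last vowel is 'a' or 'e' add -ish.
So kolsog → kolsgoth.

kolsgoth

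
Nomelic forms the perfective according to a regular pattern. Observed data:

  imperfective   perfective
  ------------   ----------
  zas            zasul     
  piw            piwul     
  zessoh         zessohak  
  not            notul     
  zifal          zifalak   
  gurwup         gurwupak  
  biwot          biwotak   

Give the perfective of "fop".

"fop" has 1 vowel. The stems with 1 vowel (zas → zasul, not → notul, piw → piwul) add -ul.
So fop → fopul.

fopul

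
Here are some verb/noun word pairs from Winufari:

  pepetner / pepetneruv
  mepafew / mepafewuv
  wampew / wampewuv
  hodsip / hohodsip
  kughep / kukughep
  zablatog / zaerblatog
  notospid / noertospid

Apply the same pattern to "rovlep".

rorovlep

pepetner and kughep both have last vowel 'e' yet inflect differently (pepetneruv, kukughep), so the last vowel is not what conditions the rule; the final letter is.
"rovlep" ends in -p. The stems ending in -p (hodsip → hohodsip, kughep → kukughep) repeat the first consonant+vowel as a prefix.
So rovlep → rorovlep.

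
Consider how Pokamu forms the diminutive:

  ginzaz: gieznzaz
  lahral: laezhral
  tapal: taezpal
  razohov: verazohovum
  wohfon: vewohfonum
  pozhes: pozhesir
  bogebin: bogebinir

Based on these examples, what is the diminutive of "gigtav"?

wohfon and bogebin both end in -n yet inflect differently (vewohfonum, bogebinir), so the final letter is not what conditions the rule; the last vowel is.
"gigtav" has last vowel 'a'. The stems whose last vowel is 'a' (ginzaz → gieznzaz, lahral → laezhral, tapal → taezpal) insert -ez- after the first vowel.
The other patterns: stems whose last vowel is 'o' add ve- … -um around the stem; stems whose last vowel is 'e' or 'i' add -ir.
So gigtav → giezgtav.

giezgtav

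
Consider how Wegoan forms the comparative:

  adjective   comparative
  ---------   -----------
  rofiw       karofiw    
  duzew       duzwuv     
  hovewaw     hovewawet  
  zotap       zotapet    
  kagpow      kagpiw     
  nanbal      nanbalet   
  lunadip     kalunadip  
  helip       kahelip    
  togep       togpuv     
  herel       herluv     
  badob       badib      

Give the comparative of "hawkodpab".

duzew and kagpow both end in -w yet inflect differently (duzwuv, kagpiw), so the final letter is not what conditions the rule; the last vowel is.
"hawkodpab" has last vowel 'a'. The stems whose last vowel is 'a' (zotap → zotapet, nanbal → nanbalet, hovewaw → hovewawet) add -et.
The other patterns: stems whose last vowel is 'e' delete the last vowel and add -uv; stems whose last vowel is 'o' change the last vowel to 'i'; stems whose last vowel is 'i' add the prefix ka-.
So hawkodpab → hawkodpabet.

hawkodpabet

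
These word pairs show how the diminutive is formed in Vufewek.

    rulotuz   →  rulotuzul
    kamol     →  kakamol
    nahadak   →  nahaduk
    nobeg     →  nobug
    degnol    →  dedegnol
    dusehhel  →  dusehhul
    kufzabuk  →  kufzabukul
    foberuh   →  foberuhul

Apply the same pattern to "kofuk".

"kofuk" has last vowel 'u'. The stems whose last vowel is 'u' (kufzabuk → kufzabukul, rulotuz → rulotuzul, foberuh → foberuhul) add -ul.
The other patterns: stems whose last vowel is 'o' repeat the first consonant+vowel as a prefix; stems whose last vowel is 'a' or 'e' change the last vowel to 'u'.
So kofuk → kofukul.

kofukul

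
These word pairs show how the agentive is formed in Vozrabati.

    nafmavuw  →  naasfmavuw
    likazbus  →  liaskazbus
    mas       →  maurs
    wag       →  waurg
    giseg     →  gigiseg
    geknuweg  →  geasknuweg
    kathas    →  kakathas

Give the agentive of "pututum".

puastutum

wag and giseg both end in -g yet inflect differently (waurg, gigiseg), so the final letter is not what conditions the rule; the number of vowels is.
"pututum" has 3 vowels. The stems with 3 vowels (nafmavuw → naasfmavuw, likazbus → liaskazbus, geknuweg → geasknuweg) insert -as- after the first vowel.
The other patterns: stems with 1 vowel insert -ur- after the first vowel; stems with 2 vowels repeat the first consonant+vowel as a prefix.
So pututum → puastutum.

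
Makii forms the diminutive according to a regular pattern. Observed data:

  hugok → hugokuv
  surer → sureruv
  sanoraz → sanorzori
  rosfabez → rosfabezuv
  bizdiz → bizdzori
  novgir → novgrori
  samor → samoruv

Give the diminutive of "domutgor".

domutgoruv

novgir and samor both end in -r yet inflect differently (novgrori, samoruv), so the final letter is not what conditions the rule; the last vowel is.
"domutgor" has last vowel 'o'. The stems whose last vowel is 'o' (samor → samoruv, hugok → hugokuv) add -uv.
The other pattern: stems whose last vowel is 'a' or 'i' delete the last vowel and add -ori.
So domutgor → domutgoruv.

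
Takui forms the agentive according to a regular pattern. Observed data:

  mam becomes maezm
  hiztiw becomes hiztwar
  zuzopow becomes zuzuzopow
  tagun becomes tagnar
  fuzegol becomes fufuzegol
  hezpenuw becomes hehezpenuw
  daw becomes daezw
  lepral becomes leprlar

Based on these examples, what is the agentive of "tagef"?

tagfar

"tagef" has 2 vowels. The stems with 2 vowels (lepral → leprlar, hiztiw → hiztwar, tagun → tagnar) delete the last vowel and add -ar.
So tagef → tagfar.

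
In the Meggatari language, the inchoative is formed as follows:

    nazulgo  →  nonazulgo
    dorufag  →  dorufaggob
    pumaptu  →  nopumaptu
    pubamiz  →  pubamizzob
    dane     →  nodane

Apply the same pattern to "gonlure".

pumaptu and pubamiz both begin with p- yet inflect differently (nopumaptu, pubamizzob), so the first letter is not what conditions the rule; whether the stem ends in a vowel or a consonant is.
"gonlure" ends in a vowel. The stems ending in a vowel (nazulgo → nonazulgo, pumaptu → nopumaptu, dane → nodane) add the prefix no-.
So gonlure → nogonlure.

nogonlure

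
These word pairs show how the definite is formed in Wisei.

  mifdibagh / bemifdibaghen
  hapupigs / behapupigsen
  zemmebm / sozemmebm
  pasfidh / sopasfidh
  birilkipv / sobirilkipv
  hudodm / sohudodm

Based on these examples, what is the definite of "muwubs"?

somuwubs

mifdibagh and pasfidh both end in -h yet inflect differently (bemifdibaghen, sopasfidh), so the final letter is not what conditions the rule; the second-to-last letter is.
"muwubs" has second-to-last letter 'b'. The one such stem in the data (zemmebm → sozemmebm) adds the prefix so-, so the same rule applies.
So muwubs → somuwubs.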